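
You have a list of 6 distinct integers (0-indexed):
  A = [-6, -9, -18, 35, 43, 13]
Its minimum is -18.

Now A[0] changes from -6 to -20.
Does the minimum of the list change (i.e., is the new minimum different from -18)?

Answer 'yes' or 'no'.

Old min = -18
Change: A[0] -6 -> -20
Changed element was NOT the min; min changes only if -20 < -18.
New min = -20; changed? yes

Answer: yes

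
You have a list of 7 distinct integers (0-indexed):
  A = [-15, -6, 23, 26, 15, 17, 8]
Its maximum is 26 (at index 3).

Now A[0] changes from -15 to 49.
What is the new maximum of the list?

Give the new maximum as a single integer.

Old max = 26 (at index 3)
Change: A[0] -15 -> 49
Changed element was NOT the old max.
  New max = max(old_max, new_val) = max(26, 49) = 49

Answer: 49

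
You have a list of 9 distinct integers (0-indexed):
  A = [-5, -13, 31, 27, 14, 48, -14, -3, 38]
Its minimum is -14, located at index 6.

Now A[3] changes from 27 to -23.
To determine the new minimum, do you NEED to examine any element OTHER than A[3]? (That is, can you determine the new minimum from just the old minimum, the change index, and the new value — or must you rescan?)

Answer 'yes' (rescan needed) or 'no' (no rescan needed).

Answer: no

Derivation:
Old min = -14 at index 6
Change at index 3: 27 -> -23
Index 3 was NOT the min. New min = min(-14, -23). No rescan of other elements needed.
Needs rescan: no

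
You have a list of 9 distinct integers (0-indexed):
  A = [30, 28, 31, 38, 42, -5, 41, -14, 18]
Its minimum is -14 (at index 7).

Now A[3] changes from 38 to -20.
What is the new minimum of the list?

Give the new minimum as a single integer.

Old min = -14 (at index 7)
Change: A[3] 38 -> -20
Changed element was NOT the old min.
  New min = min(old_min, new_val) = min(-14, -20) = -20

Answer: -20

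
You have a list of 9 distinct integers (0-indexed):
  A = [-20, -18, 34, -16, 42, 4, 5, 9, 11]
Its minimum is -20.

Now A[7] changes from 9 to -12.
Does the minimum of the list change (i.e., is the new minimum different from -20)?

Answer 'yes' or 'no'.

Answer: no

Derivation:
Old min = -20
Change: A[7] 9 -> -12
Changed element was NOT the min; min changes only if -12 < -20.
New min = -20; changed? no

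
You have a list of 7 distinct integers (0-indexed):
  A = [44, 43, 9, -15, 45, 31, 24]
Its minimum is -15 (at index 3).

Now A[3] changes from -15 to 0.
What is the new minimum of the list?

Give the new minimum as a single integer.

Answer: 0

Derivation:
Old min = -15 (at index 3)
Change: A[3] -15 -> 0
Changed element WAS the min. Need to check: is 0 still <= all others?
  Min of remaining elements: 9
  New min = min(0, 9) = 0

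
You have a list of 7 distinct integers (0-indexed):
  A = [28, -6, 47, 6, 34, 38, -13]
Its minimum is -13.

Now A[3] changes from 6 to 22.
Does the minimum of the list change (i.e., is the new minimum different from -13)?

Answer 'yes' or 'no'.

Old min = -13
Change: A[3] 6 -> 22
Changed element was NOT the min; min changes only if 22 < -13.
New min = -13; changed? no

Answer: no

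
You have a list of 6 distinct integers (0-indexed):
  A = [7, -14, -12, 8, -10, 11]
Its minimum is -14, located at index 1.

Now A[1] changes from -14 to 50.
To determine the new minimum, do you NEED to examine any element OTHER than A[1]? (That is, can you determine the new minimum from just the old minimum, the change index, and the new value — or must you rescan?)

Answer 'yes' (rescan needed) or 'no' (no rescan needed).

Old min = -14 at index 1
Change at index 1: -14 -> 50
Index 1 WAS the min and new value 50 > old min -14. Must rescan other elements to find the new min.
Needs rescan: yes

Answer: yes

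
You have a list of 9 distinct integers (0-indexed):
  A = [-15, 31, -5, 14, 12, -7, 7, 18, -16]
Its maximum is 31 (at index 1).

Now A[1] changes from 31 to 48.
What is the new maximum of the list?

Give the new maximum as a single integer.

Answer: 48

Derivation:
Old max = 31 (at index 1)
Change: A[1] 31 -> 48
Changed element WAS the max -> may need rescan.
  Max of remaining elements: 18
  New max = max(48, 18) = 48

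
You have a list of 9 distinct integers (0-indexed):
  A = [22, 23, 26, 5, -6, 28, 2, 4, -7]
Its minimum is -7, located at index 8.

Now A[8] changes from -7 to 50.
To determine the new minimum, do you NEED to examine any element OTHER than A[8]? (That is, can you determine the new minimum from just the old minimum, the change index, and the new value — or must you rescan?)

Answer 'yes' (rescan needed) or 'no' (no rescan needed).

Answer: yes

Derivation:
Old min = -7 at index 8
Change at index 8: -7 -> 50
Index 8 WAS the min and new value 50 > old min -7. Must rescan other elements to find the new min.
Needs rescan: yes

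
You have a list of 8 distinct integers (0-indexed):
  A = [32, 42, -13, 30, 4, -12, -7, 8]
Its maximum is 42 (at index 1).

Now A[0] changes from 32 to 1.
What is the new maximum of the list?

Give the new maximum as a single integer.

Old max = 42 (at index 1)
Change: A[0] 32 -> 1
Changed element was NOT the old max.
  New max = max(old_max, new_val) = max(42, 1) = 42

Answer: 42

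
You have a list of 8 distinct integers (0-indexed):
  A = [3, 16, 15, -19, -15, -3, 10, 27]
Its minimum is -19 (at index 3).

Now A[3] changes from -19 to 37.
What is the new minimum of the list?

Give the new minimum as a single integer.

Answer: -15

Derivation:
Old min = -19 (at index 3)
Change: A[3] -19 -> 37
Changed element WAS the min. Need to check: is 37 still <= all others?
  Min of remaining elements: -15
  New min = min(37, -15) = -15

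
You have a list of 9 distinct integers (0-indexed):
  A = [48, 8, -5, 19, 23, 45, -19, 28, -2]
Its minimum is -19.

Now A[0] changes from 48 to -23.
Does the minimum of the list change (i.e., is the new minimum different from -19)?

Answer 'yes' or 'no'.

Answer: yes

Derivation:
Old min = -19
Change: A[0] 48 -> -23
Changed element was NOT the min; min changes only if -23 < -19.
New min = -23; changed? yes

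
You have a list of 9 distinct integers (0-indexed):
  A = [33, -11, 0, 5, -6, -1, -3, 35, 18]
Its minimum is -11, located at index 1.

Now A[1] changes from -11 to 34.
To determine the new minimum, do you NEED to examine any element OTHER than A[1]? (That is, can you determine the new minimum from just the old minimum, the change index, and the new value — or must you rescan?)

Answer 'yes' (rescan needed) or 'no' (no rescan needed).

Old min = -11 at index 1
Change at index 1: -11 -> 34
Index 1 WAS the min and new value 34 > old min -11. Must rescan other elements to find the new min.
Needs rescan: yes

Answer: yes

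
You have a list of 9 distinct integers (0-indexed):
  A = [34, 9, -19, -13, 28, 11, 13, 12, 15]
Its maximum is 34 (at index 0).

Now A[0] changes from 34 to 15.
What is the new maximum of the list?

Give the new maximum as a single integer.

Answer: 28

Derivation:
Old max = 34 (at index 0)
Change: A[0] 34 -> 15
Changed element WAS the max -> may need rescan.
  Max of remaining elements: 28
  New max = max(15, 28) = 28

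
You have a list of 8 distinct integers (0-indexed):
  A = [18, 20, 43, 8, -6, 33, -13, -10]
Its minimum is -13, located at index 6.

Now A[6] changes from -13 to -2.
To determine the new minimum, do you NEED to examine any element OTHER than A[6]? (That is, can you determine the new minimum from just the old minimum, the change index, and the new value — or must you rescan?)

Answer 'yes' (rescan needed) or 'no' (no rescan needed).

Answer: yes

Derivation:
Old min = -13 at index 6
Change at index 6: -13 -> -2
Index 6 WAS the min and new value -2 > old min -13. Must rescan other elements to find the new min.
Needs rescan: yes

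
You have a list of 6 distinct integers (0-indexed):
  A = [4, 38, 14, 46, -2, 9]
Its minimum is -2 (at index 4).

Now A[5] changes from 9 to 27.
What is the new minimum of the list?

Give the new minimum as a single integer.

Old min = -2 (at index 4)
Change: A[5] 9 -> 27
Changed element was NOT the old min.
  New min = min(old_min, new_val) = min(-2, 27) = -2

Answer: -2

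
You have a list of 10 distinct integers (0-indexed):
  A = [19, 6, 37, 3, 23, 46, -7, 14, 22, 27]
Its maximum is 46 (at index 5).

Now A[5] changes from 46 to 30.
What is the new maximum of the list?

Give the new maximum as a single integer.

Old max = 46 (at index 5)
Change: A[5] 46 -> 30
Changed element WAS the max -> may need rescan.
  Max of remaining elements: 37
  New max = max(30, 37) = 37

Answer: 37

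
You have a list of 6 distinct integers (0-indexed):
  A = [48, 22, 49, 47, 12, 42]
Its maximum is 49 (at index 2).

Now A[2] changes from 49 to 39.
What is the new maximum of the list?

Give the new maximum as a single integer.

Answer: 48

Derivation:
Old max = 49 (at index 2)
Change: A[2] 49 -> 39
Changed element WAS the max -> may need rescan.
  Max of remaining elements: 48
  New max = max(39, 48) = 48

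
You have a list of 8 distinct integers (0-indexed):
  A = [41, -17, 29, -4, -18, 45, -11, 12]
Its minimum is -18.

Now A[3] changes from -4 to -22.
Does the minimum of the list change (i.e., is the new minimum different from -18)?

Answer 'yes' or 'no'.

Answer: yes

Derivation:
Old min = -18
Change: A[3] -4 -> -22
Changed element was NOT the min; min changes only if -22 < -18.
New min = -22; changed? yes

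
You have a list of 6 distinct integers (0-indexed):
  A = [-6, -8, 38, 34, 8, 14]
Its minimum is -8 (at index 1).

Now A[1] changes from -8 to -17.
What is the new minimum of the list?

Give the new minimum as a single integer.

Old min = -8 (at index 1)
Change: A[1] -8 -> -17
Changed element WAS the min. Need to check: is -17 still <= all others?
  Min of remaining elements: -6
  New min = min(-17, -6) = -17

Answer: -17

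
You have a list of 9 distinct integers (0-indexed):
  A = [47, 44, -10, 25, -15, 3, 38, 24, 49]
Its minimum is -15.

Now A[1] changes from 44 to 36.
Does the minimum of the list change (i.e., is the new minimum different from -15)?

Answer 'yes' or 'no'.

Answer: no

Derivation:
Old min = -15
Change: A[1] 44 -> 36
Changed element was NOT the min; min changes only if 36 < -15.
New min = -15; changed? no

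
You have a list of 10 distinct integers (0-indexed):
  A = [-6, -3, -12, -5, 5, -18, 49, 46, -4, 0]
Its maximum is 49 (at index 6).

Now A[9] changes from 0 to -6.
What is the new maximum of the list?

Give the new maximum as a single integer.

Old max = 49 (at index 6)
Change: A[9] 0 -> -6
Changed element was NOT the old max.
  New max = max(old_max, new_val) = max(49, -6) = 49

Answer: 49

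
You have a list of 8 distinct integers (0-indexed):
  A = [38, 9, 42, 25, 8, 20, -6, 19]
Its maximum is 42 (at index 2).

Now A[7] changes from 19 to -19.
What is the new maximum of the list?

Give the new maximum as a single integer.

Old max = 42 (at index 2)
Change: A[7] 19 -> -19
Changed element was NOT the old max.
  New max = max(old_max, new_val) = max(42, -19) = 42

Answer: 42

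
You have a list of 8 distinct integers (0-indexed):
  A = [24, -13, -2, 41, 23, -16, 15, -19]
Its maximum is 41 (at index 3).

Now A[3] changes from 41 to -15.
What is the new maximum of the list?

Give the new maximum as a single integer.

Answer: 24

Derivation:
Old max = 41 (at index 3)
Change: A[3] 41 -> -15
Changed element WAS the max -> may need rescan.
  Max of remaining elements: 24
  New max = max(-15, 24) = 24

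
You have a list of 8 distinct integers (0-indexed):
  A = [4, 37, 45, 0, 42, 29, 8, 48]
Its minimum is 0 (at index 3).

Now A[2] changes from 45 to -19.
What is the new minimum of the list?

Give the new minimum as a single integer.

Answer: -19

Derivation:
Old min = 0 (at index 3)
Change: A[2] 45 -> -19
Changed element was NOT the old min.
  New min = min(old_min, new_val) = min(0, -19) = -19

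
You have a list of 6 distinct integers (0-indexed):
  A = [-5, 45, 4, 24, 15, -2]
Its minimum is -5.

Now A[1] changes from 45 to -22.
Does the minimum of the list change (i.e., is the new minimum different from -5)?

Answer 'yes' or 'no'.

Answer: yes

Derivation:
Old min = -5
Change: A[1] 45 -> -22
Changed element was NOT the min; min changes only if -22 < -5.
New min = -22; changed? yes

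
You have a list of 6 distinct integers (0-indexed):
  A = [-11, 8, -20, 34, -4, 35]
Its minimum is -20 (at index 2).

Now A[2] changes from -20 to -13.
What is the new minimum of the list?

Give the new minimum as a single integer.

Old min = -20 (at index 2)
Change: A[2] -20 -> -13
Changed element WAS the min. Need to check: is -13 still <= all others?
  Min of remaining elements: -11
  New min = min(-13, -11) = -13

Answer: -13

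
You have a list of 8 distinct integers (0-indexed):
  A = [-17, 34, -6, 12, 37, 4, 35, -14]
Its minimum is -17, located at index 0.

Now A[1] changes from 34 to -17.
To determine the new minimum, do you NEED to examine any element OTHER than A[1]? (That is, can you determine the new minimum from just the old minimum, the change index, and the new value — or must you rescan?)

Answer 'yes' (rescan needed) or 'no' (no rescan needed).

Answer: no

Derivation:
Old min = -17 at index 0
Change at index 1: 34 -> -17
Index 1 was NOT the min. New min = min(-17, -17). No rescan of other elements needed.
Needs rescan: no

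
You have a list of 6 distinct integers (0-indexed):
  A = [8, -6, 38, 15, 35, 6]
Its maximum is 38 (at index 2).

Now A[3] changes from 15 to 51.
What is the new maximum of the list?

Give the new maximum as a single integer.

Old max = 38 (at index 2)
Change: A[3] 15 -> 51
Changed element was NOT the old max.
  New max = max(old_max, new_val) = max(38, 51) = 51

Answer: 51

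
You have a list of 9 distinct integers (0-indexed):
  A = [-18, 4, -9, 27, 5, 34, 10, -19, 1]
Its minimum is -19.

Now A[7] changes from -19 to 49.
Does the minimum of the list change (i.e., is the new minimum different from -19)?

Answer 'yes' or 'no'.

Old min = -19
Change: A[7] -19 -> 49
Changed element was the min; new min must be rechecked.
New min = -18; changed? yes

Answer: yes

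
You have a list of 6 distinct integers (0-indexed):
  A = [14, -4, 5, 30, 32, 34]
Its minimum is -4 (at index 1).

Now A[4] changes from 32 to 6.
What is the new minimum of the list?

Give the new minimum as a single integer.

Answer: -4

Derivation:
Old min = -4 (at index 1)
Change: A[4] 32 -> 6
Changed element was NOT the old min.
  New min = min(old_min, new_val) = min(-4, 6) = -4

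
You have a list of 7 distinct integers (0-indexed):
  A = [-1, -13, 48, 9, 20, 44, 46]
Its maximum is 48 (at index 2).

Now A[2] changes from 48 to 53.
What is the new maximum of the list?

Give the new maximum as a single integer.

Old max = 48 (at index 2)
Change: A[2] 48 -> 53
Changed element WAS the max -> may need rescan.
  Max of remaining elements: 46
  New max = max(53, 46) = 53

Answer: 53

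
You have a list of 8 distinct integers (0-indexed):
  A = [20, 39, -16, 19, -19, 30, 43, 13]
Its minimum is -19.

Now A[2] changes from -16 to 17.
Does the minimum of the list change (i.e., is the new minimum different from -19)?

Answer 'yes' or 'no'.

Answer: no

Derivation:
Old min = -19
Change: A[2] -16 -> 17
Changed element was NOT the min; min changes only if 17 < -19.
New min = -19; changed? no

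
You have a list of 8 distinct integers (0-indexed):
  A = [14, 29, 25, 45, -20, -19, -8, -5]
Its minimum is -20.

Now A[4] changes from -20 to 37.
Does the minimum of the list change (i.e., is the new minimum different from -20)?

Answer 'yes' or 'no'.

Old min = -20
Change: A[4] -20 -> 37
Changed element was the min; new min must be rechecked.
New min = -19; changed? yes

Answer: yes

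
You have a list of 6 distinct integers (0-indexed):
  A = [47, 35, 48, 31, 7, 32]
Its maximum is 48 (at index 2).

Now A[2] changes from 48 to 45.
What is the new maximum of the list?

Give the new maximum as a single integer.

Answer: 47

Derivation:
Old max = 48 (at index 2)
Change: A[2] 48 -> 45
Changed element WAS the max -> may need rescan.
  Max of remaining elements: 47
  New max = max(45, 47) = 47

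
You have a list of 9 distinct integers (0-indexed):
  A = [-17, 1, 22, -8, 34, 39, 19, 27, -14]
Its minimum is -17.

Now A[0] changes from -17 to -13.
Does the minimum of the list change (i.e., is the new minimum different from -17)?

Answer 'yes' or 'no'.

Answer: yes

Derivation:
Old min = -17
Change: A[0] -17 -> -13
Changed element was the min; new min must be rechecked.
New min = -14; changed? yes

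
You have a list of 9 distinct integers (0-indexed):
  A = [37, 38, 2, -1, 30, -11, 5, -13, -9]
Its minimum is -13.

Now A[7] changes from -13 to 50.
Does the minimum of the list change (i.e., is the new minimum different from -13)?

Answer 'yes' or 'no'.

Old min = -13
Change: A[7] -13 -> 50
Changed element was the min; new min must be rechecked.
New min = -11; changed? yes

Answer: yes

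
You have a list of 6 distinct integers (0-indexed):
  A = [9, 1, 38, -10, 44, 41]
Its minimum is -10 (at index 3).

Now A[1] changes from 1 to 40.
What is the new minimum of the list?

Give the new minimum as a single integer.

Answer: -10

Derivation:
Old min = -10 (at index 3)
Change: A[1] 1 -> 40
Changed element was NOT the old min.
  New min = min(old_min, new_val) = min(-10, 40) = -10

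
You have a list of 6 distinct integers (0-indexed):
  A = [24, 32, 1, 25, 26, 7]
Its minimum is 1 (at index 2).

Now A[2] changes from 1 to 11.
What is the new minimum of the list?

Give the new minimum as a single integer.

Old min = 1 (at index 2)
Change: A[2] 1 -> 11
Changed element WAS the min. Need to check: is 11 still <= all others?
  Min of remaining elements: 7
  New min = min(11, 7) = 7

Answer: 7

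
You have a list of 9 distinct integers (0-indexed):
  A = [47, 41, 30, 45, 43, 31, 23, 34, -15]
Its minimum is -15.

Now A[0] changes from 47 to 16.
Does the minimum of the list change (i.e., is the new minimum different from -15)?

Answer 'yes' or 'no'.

Answer: no

Derivation:
Old min = -15
Change: A[0] 47 -> 16
Changed element was NOT the min; min changes only if 16 < -15.
New min = -15; changed? no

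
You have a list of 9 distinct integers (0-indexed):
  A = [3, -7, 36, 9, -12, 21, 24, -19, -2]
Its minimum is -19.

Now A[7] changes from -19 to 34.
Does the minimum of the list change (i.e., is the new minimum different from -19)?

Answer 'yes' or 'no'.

Old min = -19
Change: A[7] -19 -> 34
Changed element was the min; new min must be rechecked.
New min = -12; changed? yes

Answer: yes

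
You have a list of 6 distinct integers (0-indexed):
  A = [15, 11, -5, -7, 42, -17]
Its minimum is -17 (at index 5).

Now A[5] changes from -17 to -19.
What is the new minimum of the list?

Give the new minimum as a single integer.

Answer: -19

Derivation:
Old min = -17 (at index 5)
Change: A[5] -17 -> -19
Changed element WAS the min. Need to check: is -19 still <= all others?
  Min of remaining elements: -7
  New min = min(-19, -7) = -19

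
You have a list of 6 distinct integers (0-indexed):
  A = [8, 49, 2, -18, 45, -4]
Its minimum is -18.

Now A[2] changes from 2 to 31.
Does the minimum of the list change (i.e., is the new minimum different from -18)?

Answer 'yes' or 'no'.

Answer: no

Derivation:
Old min = -18
Change: A[2] 2 -> 31
Changed element was NOT the min; min changes only if 31 < -18.
New min = -18; changed? no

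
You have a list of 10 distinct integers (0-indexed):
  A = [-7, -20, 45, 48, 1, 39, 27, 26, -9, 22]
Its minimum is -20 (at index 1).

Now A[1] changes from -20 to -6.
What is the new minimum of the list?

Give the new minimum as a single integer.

Answer: -9

Derivation:
Old min = -20 (at index 1)
Change: A[1] -20 -> -6
Changed element WAS the min. Need to check: is -6 still <= all others?
  Min of remaining elements: -9
  New min = min(-6, -9) = -9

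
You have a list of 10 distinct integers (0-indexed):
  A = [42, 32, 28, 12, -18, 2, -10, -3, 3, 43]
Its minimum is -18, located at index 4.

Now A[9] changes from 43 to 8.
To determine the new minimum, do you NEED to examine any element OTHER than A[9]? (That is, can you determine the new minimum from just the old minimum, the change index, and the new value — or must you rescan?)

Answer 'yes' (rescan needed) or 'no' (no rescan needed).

Old min = -18 at index 4
Change at index 9: 43 -> 8
Index 9 was NOT the min. New min = min(-18, 8). No rescan of other elements needed.
Needs rescan: no

Answer: no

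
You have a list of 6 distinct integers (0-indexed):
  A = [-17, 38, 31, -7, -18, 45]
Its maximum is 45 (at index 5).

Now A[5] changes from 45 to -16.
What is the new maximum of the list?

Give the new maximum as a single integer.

Old max = 45 (at index 5)
Change: A[5] 45 -> -16
Changed element WAS the max -> may need rescan.
  Max of remaining elements: 38
  New max = max(-16, 38) = 38

Answer: 38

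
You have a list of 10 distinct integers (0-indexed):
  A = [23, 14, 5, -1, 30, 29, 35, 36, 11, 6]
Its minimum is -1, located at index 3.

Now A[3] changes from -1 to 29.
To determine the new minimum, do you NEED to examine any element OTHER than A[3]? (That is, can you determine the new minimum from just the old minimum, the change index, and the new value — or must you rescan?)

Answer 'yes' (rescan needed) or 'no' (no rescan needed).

Old min = -1 at index 3
Change at index 3: -1 -> 29
Index 3 WAS the min and new value 29 > old min -1. Must rescan other elements to find the new min.
Needs rescan: yes

Answer: yes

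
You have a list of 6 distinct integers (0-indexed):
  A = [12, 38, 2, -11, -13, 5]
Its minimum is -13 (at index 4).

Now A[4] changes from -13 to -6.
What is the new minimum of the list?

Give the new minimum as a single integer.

Old min = -13 (at index 4)
Change: A[4] -13 -> -6
Changed element WAS the min. Need to check: is -6 still <= all others?
  Min of remaining elements: -11
  New min = min(-6, -11) = -11

Answer: -11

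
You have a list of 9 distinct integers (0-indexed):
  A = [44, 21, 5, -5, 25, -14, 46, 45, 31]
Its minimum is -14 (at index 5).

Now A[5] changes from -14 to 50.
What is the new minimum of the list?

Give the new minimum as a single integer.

Old min = -14 (at index 5)
Change: A[5] -14 -> 50
Changed element WAS the min. Need to check: is 50 still <= all others?
  Min of remaining elements: -5
  New min = min(50, -5) = -5

Answer: -5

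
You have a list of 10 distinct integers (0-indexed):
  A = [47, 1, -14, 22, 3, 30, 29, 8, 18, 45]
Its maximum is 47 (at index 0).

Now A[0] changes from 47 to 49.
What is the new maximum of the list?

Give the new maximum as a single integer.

Old max = 47 (at index 0)
Change: A[0] 47 -> 49
Changed element WAS the max -> may need rescan.
  Max of remaining elements: 45
  New max = max(49, 45) = 49

Answer: 49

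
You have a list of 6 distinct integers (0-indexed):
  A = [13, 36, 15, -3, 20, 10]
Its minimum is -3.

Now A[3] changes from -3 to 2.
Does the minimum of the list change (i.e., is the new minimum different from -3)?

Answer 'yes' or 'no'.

Old min = -3
Change: A[3] -3 -> 2
Changed element was the min; new min must be rechecked.
New min = 2; changed? yes

Answer: yes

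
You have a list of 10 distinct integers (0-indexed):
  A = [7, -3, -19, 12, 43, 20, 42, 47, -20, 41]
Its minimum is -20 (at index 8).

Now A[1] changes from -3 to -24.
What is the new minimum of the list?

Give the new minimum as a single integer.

Old min = -20 (at index 8)
Change: A[1] -3 -> -24
Changed element was NOT the old min.
  New min = min(old_min, new_val) = min(-20, -24) = -24

Answer: -24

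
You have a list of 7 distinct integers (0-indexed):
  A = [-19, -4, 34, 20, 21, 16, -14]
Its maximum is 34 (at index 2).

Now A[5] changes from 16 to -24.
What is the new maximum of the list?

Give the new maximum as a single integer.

Old max = 34 (at index 2)
Change: A[5] 16 -> -24
Changed element was NOT the old max.
  New max = max(old_max, new_val) = max(34, -24) = 34

Answer: 34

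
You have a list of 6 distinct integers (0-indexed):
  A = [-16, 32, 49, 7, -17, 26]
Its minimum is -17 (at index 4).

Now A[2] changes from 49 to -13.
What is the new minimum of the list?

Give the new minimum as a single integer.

Answer: -17

Derivation:
Old min = -17 (at index 4)
Change: A[2] 49 -> -13
Changed element was NOT the old min.
  New min = min(old_min, new_val) = min(-17, -13) = -17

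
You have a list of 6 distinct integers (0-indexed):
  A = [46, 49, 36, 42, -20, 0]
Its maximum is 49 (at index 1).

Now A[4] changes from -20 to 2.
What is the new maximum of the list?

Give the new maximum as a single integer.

Old max = 49 (at index 1)
Change: A[4] -20 -> 2
Changed element was NOT the old max.
  New max = max(old_max, new_val) = max(49, 2) = 49

Answer: 49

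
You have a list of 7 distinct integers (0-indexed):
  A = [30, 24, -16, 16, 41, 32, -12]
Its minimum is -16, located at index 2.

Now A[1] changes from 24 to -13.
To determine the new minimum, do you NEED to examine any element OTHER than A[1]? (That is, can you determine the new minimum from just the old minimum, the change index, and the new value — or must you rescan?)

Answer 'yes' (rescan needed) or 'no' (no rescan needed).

Old min = -16 at index 2
Change at index 1: 24 -> -13
Index 1 was NOT the min. New min = min(-16, -13). No rescan of other elements needed.
Needs rescan: no

Answer: no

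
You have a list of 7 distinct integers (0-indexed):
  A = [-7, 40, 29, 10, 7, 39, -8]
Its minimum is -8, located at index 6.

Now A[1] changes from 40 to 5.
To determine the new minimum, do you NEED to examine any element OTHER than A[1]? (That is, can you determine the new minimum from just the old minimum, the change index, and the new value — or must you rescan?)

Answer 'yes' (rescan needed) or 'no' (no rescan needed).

Answer: no

Derivation:
Old min = -8 at index 6
Change at index 1: 40 -> 5
Index 1 was NOT the min. New min = min(-8, 5). No rescan of other elements needed.
Needs rescan: no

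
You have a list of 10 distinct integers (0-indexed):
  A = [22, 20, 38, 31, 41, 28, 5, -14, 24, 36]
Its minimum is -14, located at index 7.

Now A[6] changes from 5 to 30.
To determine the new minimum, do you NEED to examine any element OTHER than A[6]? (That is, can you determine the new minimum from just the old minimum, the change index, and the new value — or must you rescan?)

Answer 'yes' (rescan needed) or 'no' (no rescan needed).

Old min = -14 at index 7
Change at index 6: 5 -> 30
Index 6 was NOT the min. New min = min(-14, 30). No rescan of other elements needed.
Needs rescan: no

Answer: no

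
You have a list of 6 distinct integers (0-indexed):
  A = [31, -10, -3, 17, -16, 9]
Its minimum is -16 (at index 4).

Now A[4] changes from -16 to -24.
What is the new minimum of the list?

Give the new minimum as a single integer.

Old min = -16 (at index 4)
Change: A[4] -16 -> -24
Changed element WAS the min. Need to check: is -24 still <= all others?
  Min of remaining elements: -10
  New min = min(-24, -10) = -24

Answer: -24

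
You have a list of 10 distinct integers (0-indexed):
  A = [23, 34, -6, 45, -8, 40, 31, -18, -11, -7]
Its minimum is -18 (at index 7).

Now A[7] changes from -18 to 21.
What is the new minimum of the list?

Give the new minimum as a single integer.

Answer: -11

Derivation:
Old min = -18 (at index 7)
Change: A[7] -18 -> 21
Changed element WAS the min. Need to check: is 21 still <= all others?
  Min of remaining elements: -11
  New min = min(21, -11) = -11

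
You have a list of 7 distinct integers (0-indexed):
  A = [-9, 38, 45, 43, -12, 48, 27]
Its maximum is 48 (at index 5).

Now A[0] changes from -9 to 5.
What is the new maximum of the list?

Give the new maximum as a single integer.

Answer: 48

Derivation:
Old max = 48 (at index 5)
Change: A[0] -9 -> 5
Changed element was NOT the old max.
  New max = max(old_max, new_val) = max(48, 5) = 48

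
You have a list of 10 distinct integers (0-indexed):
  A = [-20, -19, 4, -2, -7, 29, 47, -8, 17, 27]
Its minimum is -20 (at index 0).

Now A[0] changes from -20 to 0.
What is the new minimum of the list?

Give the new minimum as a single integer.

Old min = -20 (at index 0)
Change: A[0] -20 -> 0
Changed element WAS the min. Need to check: is 0 still <= all others?
  Min of remaining elements: -19
  New min = min(0, -19) = -19

Answer: -19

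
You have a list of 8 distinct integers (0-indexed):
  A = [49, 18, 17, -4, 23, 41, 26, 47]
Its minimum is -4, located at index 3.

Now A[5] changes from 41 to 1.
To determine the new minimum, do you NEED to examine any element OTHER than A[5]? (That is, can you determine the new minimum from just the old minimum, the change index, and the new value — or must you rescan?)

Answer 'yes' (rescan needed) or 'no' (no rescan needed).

Old min = -4 at index 3
Change at index 5: 41 -> 1
Index 5 was NOT the min. New min = min(-4, 1). No rescan of other elements needed.
Needs rescan: no

Answer: no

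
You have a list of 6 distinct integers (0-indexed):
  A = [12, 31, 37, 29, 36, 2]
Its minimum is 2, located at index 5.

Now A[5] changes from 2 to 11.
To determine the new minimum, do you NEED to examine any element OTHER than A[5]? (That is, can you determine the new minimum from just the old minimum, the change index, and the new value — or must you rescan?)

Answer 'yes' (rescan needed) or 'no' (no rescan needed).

Old min = 2 at index 5
Change at index 5: 2 -> 11
Index 5 WAS the min and new value 11 > old min 2. Must rescan other elements to find the new min.
Needs rescan: yes

Answer: yes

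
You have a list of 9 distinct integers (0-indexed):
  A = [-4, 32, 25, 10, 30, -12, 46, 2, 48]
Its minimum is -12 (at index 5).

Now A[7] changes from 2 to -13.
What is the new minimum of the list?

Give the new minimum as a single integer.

Old min = -12 (at index 5)
Change: A[7] 2 -> -13
Changed element was NOT the old min.
  New min = min(old_min, new_val) = min(-12, -13) = -13

Answer: -13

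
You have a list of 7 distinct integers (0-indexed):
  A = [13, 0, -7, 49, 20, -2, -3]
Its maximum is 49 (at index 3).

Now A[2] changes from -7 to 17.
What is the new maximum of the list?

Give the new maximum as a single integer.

Old max = 49 (at index 3)
Change: A[2] -7 -> 17
Changed element was NOT the old max.
  New max = max(old_max, new_val) = max(49, 17) = 49

Answer: 49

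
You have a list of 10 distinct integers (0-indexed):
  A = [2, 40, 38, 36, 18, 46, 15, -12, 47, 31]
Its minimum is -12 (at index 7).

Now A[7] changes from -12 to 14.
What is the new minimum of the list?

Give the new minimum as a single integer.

Old min = -12 (at index 7)
Change: A[7] -12 -> 14
Changed element WAS the min. Need to check: is 14 still <= all others?
  Min of remaining elements: 2
  New min = min(14, 2) = 2

Answer: 2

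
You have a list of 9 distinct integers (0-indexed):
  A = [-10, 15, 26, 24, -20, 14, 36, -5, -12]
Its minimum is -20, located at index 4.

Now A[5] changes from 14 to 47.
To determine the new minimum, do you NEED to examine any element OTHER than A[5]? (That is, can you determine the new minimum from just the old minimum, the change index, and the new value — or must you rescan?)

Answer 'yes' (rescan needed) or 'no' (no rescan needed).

Answer: no

Derivation:
Old min = -20 at index 4
Change at index 5: 14 -> 47
Index 5 was NOT the min. New min = min(-20, 47). No rescan of other elements needed.
Needs rescan: no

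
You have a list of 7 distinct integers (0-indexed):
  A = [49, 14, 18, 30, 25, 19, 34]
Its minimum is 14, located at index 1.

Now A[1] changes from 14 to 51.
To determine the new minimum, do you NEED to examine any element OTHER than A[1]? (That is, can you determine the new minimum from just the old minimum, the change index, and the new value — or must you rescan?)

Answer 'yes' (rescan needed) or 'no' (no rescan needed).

Old min = 14 at index 1
Change at index 1: 14 -> 51
Index 1 WAS the min and new value 51 > old min 14. Must rescan other elements to find the new min.
Needs rescan: yes

Answer: yes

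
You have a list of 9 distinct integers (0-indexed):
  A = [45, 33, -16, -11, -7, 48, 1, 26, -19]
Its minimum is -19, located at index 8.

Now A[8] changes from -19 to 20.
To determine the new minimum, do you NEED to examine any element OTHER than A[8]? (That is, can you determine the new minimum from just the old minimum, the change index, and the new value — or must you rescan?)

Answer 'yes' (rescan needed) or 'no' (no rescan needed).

Old min = -19 at index 8
Change at index 8: -19 -> 20
Index 8 WAS the min and new value 20 > old min -19. Must rescan other elements to find the new min.
Needs rescan: yes

Answer: yes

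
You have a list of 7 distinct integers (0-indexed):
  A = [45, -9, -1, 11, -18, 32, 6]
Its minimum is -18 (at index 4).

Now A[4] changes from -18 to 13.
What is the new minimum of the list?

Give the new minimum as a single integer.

Answer: -9

Derivation:
Old min = -18 (at index 4)
Change: A[4] -18 -> 13
Changed element WAS the min. Need to check: is 13 still <= all others?
  Min of remaining elements: -9
  New min = min(13, -9) = -9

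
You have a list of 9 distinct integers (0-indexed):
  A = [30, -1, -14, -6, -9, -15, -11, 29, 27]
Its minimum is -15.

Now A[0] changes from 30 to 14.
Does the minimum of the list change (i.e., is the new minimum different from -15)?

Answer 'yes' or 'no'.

Old min = -15
Change: A[0] 30 -> 14
Changed element was NOT the min; min changes only if 14 < -15.
New min = -15; changed? no

Answer: no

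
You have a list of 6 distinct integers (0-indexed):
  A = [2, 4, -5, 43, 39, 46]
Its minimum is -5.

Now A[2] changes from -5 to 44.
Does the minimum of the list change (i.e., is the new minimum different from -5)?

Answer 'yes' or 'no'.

Old min = -5
Change: A[2] -5 -> 44
Changed element was the min; new min must be rechecked.
New min = 2; changed? yes

Answer: yes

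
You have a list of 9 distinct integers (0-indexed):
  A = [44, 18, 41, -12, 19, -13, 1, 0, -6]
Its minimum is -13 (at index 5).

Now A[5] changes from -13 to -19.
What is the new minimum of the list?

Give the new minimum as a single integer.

Old min = -13 (at index 5)
Change: A[5] -13 -> -19
Changed element WAS the min. Need to check: is -19 still <= all others?
  Min of remaining elements: -12
  New min = min(-19, -12) = -19

Answer: -19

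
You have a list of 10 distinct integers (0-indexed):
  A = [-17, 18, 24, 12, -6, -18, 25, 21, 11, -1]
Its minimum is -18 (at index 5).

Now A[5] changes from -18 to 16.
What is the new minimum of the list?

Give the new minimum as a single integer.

Old min = -18 (at index 5)
Change: A[5] -18 -> 16
Changed element WAS the min. Need to check: is 16 still <= all others?
  Min of remaining elements: -17
  New min = min(16, -17) = -17

Answer: -17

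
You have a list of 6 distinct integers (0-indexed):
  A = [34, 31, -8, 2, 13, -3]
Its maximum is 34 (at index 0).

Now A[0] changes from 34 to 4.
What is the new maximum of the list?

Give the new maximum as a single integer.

Old max = 34 (at index 0)
Change: A[0] 34 -> 4
Changed element WAS the max -> may need rescan.
  Max of remaining elements: 31
  New max = max(4, 31) = 31

Answer: 31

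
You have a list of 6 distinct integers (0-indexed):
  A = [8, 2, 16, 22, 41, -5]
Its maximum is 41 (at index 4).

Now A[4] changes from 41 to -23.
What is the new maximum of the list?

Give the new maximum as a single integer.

Answer: 22

Derivation:
Old max = 41 (at index 4)
Change: A[4] 41 -> -23
Changed element WAS the max -> may need rescan.
  Max of remaining elements: 22
  New max = max(-23, 22) = 22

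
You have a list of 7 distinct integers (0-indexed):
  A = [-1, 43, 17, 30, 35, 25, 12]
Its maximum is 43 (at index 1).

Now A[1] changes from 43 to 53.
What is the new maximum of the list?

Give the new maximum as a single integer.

Old max = 43 (at index 1)
Change: A[1] 43 -> 53
Changed element WAS the max -> may need rescan.
  Max of remaining elements: 35
  New max = max(53, 35) = 53

Answer: 53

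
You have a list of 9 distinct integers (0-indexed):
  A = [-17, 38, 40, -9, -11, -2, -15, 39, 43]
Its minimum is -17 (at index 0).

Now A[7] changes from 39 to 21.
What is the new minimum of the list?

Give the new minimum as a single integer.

Answer: -17

Derivation:
Old min = -17 (at index 0)
Change: A[7] 39 -> 21
Changed element was NOT the old min.
  New min = min(old_min, new_val) = min(-17, 21) = -17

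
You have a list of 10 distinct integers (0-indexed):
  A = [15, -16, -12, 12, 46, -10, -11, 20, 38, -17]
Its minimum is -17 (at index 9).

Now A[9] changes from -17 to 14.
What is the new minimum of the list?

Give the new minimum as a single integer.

Old min = -17 (at index 9)
Change: A[9] -17 -> 14
Changed element WAS the min. Need to check: is 14 still <= all others?
  Min of remaining elements: -16
  New min = min(14, -16) = -16

Answer: -16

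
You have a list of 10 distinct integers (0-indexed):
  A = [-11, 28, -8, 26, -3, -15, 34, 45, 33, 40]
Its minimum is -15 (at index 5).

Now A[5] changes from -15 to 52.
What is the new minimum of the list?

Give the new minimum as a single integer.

Old min = -15 (at index 5)
Change: A[5] -15 -> 52
Changed element WAS the min. Need to check: is 52 still <= all others?
  Min of remaining elements: -11
  New min = min(52, -11) = -11

Answer: -11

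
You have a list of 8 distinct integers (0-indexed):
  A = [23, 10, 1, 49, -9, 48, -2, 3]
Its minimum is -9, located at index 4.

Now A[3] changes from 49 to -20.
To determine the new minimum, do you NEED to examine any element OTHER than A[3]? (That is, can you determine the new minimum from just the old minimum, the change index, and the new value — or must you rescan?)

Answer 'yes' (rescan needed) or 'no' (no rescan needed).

Old min = -9 at index 4
Change at index 3: 49 -> -20
Index 3 was NOT the min. New min = min(-9, -20). No rescan of other elements needed.
Needs rescan: no

Answer: no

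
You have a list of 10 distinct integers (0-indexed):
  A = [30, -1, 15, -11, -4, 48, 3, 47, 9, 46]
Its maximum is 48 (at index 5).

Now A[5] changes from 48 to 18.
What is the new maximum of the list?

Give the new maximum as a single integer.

Old max = 48 (at index 5)
Change: A[5] 48 -> 18
Changed element WAS the max -> may need rescan.
  Max of remaining elements: 47
  New max = max(18, 47) = 47

Answer: 47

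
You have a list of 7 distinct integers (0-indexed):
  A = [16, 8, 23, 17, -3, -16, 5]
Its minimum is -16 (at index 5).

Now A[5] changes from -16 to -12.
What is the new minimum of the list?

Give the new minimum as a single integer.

Old min = -16 (at index 5)
Change: A[5] -16 -> -12
Changed element WAS the min. Need to check: is -12 still <= all others?
  Min of remaining elements: -3
  New min = min(-12, -3) = -12

Answer: -12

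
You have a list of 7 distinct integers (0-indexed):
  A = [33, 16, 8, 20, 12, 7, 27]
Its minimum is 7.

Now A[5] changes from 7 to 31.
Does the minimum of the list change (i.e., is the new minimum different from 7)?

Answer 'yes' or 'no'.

Answer: yes

Derivation:
Old min = 7
Change: A[5] 7 -> 31
Changed element was the min; new min must be rechecked.
New min = 8; changed? yes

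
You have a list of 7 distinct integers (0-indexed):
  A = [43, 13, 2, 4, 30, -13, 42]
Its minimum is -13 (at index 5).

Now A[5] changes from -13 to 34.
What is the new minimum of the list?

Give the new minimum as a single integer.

Old min = -13 (at index 5)
Change: A[5] -13 -> 34
Changed element WAS the min. Need to check: is 34 still <= all others?
  Min of remaining elements: 2
  New min = min(34, 2) = 2

Answer: 2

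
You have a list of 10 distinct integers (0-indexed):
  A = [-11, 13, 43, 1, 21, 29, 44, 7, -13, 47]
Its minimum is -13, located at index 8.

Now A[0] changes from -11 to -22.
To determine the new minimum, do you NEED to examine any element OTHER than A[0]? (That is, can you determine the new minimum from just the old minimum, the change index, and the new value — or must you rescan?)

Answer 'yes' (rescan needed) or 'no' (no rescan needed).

Answer: no

Derivation:
Old min = -13 at index 8
Change at index 0: -11 -> -22
Index 0 was NOT the min. New min = min(-13, -22). No rescan of other elements needed.
Needs rescan: no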